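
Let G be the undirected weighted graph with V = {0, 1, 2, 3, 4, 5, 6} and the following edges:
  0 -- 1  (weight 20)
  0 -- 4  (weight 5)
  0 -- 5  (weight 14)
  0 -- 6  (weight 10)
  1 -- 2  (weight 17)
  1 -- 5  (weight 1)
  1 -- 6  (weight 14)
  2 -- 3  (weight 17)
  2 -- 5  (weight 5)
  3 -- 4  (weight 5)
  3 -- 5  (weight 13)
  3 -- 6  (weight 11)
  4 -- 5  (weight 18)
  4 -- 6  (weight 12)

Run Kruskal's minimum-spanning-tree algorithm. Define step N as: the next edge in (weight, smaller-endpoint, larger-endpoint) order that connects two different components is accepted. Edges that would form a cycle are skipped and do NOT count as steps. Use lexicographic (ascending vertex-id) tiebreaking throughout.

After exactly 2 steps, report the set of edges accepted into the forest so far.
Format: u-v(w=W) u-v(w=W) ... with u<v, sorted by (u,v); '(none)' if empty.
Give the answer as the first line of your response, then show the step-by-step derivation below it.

0-4(w=5) 1-5(w=1)

step 1: add edge 1-5 (w=1); MST = {1-5(w=1)}
step 2: add edge 0-4 (w=5); MST = {0-4(w=5) 1-5(w=1)}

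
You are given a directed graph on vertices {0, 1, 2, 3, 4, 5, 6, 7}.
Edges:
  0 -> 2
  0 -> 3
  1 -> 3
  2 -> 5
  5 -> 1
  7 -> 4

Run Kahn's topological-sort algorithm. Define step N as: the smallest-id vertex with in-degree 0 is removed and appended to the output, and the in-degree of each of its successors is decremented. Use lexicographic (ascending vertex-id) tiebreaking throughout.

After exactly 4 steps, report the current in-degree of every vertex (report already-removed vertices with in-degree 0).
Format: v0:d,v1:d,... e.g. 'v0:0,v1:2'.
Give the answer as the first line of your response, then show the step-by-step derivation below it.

v0:0,v1:0,v2:0,v3:0,v4:1,v5:0,v6:0,v7:0

step 1: output 0; order=[0]; indeg=(0,1,0,1,1,1,0,0)
step 2: output 2; order=[0,2]; indeg=(0,1,0,1,1,0,0,0)
step 3: output 5; order=[0,2,5]; indeg=(0,0,0,1,1,0,0,0)
step 4: output 1; order=[0,2,5,1]; indeg=(0,0,0,0,1,0,0,0)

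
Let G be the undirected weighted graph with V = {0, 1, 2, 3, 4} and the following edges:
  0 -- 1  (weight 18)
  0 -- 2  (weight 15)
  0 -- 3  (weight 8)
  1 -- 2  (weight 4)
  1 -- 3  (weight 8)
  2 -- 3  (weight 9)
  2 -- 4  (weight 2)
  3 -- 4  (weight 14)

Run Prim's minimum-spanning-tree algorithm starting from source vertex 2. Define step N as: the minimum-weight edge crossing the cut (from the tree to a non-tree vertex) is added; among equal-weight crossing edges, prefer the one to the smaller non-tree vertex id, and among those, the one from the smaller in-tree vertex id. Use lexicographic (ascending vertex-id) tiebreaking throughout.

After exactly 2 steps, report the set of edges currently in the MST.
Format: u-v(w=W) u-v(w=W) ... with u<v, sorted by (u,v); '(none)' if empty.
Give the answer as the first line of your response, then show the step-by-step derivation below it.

1-2(w=4) 2-4(w=2)

step 1: add edge 2-4 (w=2); MST = {2-4(w=2)}
step 2: add edge 1-2 (w=4); MST = {1-2(w=4) 2-4(w=2)}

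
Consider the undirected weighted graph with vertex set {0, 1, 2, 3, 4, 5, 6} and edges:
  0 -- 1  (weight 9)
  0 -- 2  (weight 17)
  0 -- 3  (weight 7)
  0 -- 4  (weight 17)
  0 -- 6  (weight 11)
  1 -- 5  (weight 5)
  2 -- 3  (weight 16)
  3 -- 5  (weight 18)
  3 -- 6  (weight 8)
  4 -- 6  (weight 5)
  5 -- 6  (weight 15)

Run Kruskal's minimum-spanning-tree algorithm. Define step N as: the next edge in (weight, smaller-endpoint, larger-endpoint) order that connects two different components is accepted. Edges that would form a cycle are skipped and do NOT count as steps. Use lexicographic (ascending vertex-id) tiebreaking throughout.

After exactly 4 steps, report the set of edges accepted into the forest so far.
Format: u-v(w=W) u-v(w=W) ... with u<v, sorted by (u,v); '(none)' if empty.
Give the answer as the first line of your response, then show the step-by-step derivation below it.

0-3(w=7) 1-5(w=5) 3-6(w=8) 4-6(w=5)

step 1: add edge 1-5 (w=5); MST = {1-5(w=5)}
step 2: add edge 4-6 (w=5); MST = {1-5(w=5) 4-6(w=5)}
step 3: add edge 0-3 (w=7); MST = {0-3(w=7) 1-5(w=5) 4-6(w=5)}
step 4: add edge 3-6 (w=8); MST = {0-3(w=7) 1-5(w=5) 3-6(w=8) 4-6(w=5)}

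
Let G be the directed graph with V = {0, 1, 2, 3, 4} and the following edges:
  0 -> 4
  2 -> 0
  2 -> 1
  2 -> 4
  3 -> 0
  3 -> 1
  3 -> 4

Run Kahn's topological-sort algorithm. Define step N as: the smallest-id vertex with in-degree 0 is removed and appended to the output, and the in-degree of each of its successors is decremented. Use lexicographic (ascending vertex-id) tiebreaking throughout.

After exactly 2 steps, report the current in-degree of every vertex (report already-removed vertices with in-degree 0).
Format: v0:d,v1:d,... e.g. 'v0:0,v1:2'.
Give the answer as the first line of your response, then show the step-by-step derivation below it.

v0:0,v1:0,v2:0,v3:0,v4:1

step 1: output 2; order=[2]; indeg=(1,1,0,0,2)
step 2: output 3; order=[2,3]; indeg=(0,0,0,0,1)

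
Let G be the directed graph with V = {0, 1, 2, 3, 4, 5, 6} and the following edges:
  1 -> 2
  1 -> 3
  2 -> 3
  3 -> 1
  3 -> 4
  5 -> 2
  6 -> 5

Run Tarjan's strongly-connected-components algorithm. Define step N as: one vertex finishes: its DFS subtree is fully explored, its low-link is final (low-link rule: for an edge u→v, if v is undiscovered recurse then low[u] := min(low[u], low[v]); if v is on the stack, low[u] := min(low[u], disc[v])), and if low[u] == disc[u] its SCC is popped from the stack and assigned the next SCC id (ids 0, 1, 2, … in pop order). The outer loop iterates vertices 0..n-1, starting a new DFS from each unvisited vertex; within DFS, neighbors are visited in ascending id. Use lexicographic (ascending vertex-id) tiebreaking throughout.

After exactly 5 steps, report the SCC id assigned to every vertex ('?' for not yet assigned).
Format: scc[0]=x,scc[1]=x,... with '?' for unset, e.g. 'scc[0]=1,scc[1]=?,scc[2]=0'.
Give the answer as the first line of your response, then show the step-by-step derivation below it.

scc[0]=0,scc[1]=2,scc[2]=2,scc[3]=2,scc[4]=1,scc[5]=?,scc[6]=?

step 1: low=(low[0]=0,low[1]=?,low[2]=?,low[3]=?,low[4]=?,low[5]=?,low[6]=?); scc=(scc[0]=0,scc[1]=?,scc[2]=?,scc[3]=?,scc[4]=?,scc[5]=?,scc[6]=?)
step 2: low=(low[0]=0,low[1]=1,low[2]=2,low[3]=1,low[4]=4,low[5]=?,low[6]=?); scc=(scc[0]=0,scc[1]=?,scc[2]=?,scc[3]=?,scc[4]=1,scc[5]=?,scc[6]=?)
step 3: low=(low[0]=0,low[1]=1,low[2]=2,low[3]=1,low[4]=4,low[5]=?,low[6]=?); scc=(scc[0]=0,scc[1]=?,scc[2]=?,scc[3]=?,scc[4]=1,scc[5]=?,scc[6]=?)
step 4: low=(low[0]=0,low[1]=1,low[2]=1,low[3]=1,low[4]=4,low[5]=?,low[6]=?); scc=(scc[0]=0,scc[1]=?,scc[2]=?,scc[3]=?,scc[4]=1,scc[5]=?,scc[6]=?)
step 5: low=(low[0]=0,low[1]=1,low[2]=1,low[3]=1,low[4]=4,low[5]=?,low[6]=?); scc=(scc[0]=0,scc[1]=2,scc[2]=2,scc[3]=2,scc[4]=1,scc[5]=?,scc[6]=?)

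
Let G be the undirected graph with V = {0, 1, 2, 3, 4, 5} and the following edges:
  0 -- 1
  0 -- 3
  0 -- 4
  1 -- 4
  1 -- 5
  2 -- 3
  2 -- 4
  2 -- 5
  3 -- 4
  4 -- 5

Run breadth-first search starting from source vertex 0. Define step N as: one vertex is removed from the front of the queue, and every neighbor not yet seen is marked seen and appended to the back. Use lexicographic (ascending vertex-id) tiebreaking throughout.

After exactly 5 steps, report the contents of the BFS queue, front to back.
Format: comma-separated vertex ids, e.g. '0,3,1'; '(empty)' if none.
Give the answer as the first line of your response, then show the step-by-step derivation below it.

2

step 1: dequeue 0; queue=[1,3,4]; order=0
step 2: dequeue 1; queue=[3,4,5]; order=0,1
step 3: dequeue 3; queue=[4,5,2]; order=0,1,3
step 4: dequeue 4; queue=[5,2]; order=0,1,3,4
step 5: dequeue 5; queue=[2]; order=0,1,3,4,5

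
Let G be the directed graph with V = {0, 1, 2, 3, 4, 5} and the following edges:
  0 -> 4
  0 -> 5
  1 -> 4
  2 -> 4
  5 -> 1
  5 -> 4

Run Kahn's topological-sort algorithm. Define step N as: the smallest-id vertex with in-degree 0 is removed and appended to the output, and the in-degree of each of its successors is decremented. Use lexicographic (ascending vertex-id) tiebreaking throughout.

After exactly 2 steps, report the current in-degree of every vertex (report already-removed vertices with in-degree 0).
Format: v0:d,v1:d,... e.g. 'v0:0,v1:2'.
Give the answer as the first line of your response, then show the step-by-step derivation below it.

v0:0,v1:1,v2:0,v3:0,v4:2,v5:0

step 1: output 0; order=[0]; indeg=(0,1,0,0,3,0)
step 2: output 2; order=[0,2]; indeg=(0,1,0,0,2,0)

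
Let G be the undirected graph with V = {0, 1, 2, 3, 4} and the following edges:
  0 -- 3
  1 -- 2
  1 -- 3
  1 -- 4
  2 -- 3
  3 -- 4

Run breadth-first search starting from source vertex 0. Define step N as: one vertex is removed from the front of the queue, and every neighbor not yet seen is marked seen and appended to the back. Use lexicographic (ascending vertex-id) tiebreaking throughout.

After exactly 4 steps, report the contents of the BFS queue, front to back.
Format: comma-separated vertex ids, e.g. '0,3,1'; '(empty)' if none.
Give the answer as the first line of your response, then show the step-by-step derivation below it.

4

step 1: dequeue 0; queue=[3]; order=0
step 2: dequeue 3; queue=[1,2,4]; order=0,3
step 3: dequeue 1; queue=[2,4]; order=0,3,1
step 4: dequeue 2; queue=[4]; order=0,3,1,2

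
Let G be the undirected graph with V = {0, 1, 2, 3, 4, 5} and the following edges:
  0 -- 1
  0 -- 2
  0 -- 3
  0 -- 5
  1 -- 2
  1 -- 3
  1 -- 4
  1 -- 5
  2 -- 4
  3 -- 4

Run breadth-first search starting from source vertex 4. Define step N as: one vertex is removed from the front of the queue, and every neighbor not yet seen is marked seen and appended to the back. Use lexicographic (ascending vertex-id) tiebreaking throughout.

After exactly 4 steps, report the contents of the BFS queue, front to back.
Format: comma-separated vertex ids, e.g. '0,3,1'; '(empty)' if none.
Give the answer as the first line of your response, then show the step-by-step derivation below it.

0,5

step 1: dequeue 4; queue=[1,2,3]; order=4
step 2: dequeue 1; queue=[2,3,0,5]; order=4,1
step 3: dequeue 2; queue=[3,0,5]; order=4,1,2
step 4: dequeue 3; queue=[0,5]; order=4,1,2,3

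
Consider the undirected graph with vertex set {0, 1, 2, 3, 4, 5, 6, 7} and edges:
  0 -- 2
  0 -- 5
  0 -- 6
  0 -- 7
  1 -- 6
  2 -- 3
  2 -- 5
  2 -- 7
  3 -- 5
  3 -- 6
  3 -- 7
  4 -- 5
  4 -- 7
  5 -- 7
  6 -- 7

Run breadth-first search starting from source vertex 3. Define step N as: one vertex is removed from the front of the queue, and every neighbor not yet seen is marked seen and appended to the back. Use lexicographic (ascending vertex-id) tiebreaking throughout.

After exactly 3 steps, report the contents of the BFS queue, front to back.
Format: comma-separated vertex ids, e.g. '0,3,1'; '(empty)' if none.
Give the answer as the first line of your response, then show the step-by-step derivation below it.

6,7,0,4

step 1: dequeue 3; queue=[2,5,6,7]; order=3
step 2: dequeue 2; queue=[5,6,7,0]; order=3,2
step 3: dequeue 5; queue=[6,7,0,4]; order=3,2,5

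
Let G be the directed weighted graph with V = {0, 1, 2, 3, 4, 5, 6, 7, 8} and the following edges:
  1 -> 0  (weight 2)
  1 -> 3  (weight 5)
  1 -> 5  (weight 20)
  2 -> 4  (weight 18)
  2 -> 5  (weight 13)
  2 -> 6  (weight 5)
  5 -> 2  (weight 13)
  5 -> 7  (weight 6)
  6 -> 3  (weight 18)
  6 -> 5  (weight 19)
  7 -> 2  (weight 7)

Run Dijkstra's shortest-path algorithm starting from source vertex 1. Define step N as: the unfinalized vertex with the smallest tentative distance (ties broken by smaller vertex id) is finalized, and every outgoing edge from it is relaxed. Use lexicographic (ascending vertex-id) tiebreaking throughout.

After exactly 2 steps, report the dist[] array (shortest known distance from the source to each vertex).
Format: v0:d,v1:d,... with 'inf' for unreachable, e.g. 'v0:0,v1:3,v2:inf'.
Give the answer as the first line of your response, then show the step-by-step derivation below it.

v0:2,v1:0,v2:inf,v3:5,v4:inf,v5:20,v6:inf,v7:inf,v8:inf

step 1: dist = v0:2,v1:0,v2:inf,v3:5,v4:inf,v5:20,v6:inf,v7:inf,v8:inf
step 2: dist = v0:2,v1:0,v2:inf,v3:5,v4:inf,v5:20,v6:inf,v7:inf,v8:inf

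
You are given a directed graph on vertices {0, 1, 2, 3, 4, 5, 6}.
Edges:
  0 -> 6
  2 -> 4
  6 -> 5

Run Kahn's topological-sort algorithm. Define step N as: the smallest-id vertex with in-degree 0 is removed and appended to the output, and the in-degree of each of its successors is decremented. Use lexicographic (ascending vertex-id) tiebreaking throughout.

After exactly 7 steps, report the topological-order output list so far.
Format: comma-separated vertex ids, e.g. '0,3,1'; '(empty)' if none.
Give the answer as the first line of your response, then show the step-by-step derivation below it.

0,1,2,3,4,6,5

step 1: output 0; order=[0]; indeg=(0,0,0,0,1,1,0)
step 2: output 1; order=[0,1]; indeg=(0,0,0,0,1,1,0)
step 3: output 2; order=[0,1,2]; indeg=(0,0,0,0,0,1,0)
step 4: output 3; order=[0,1,2,3]; indeg=(0,0,0,0,0,1,0)
step 5: output 4; order=[0,1,2,3,4]; indeg=(0,0,0,0,0,1,0)
step 6: output 6; order=[0,1,2,3,4,6]; indeg=(0,0,0,0,0,0,0)
step 7: output 5; order=[0,1,2,3,4,6,5]; indeg=(0,0,0,0,0,0,0)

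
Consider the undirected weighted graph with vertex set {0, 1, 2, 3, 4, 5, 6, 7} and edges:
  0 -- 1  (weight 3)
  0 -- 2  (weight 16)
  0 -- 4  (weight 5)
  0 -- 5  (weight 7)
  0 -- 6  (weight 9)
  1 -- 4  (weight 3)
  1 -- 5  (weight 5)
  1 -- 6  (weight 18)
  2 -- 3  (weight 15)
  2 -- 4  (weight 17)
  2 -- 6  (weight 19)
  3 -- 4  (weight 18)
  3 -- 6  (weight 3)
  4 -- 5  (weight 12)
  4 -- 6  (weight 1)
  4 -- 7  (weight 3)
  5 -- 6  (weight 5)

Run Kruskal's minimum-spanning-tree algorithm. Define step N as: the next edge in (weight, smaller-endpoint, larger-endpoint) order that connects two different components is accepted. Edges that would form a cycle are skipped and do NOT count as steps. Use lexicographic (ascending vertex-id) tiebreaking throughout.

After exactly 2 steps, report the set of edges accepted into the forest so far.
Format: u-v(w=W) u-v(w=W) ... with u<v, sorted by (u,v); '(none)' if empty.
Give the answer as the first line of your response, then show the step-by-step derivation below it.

0-1(w=3) 4-6(w=1)

step 1: add edge 4-6 (w=1); MST = {4-6(w=1)}
step 2: add edge 0-1 (w=3); MST = {0-1(w=3) 4-6(w=1)}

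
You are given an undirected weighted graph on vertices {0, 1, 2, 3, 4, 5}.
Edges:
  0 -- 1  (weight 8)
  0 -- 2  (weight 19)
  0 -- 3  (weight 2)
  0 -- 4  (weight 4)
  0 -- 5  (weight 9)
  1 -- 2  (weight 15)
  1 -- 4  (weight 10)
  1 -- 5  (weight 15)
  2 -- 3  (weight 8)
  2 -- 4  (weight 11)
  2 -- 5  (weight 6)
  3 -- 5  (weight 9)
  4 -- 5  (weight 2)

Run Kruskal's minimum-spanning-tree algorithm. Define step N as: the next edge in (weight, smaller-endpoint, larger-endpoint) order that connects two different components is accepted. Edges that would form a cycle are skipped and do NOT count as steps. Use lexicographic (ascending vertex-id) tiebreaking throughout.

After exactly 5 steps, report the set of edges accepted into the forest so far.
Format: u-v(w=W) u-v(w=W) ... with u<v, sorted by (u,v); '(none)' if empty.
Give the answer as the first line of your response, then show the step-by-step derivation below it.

0-1(w=8) 0-3(w=2) 0-4(w=4) 2-5(w=6) 4-5(w=2)

step 1: add edge 0-3 (w=2); MST = {0-3(w=2)}
step 2: add edge 4-5 (w=2); MST = {0-3(w=2) 4-5(w=2)}
step 3: add edge 0-4 (w=4); MST = {0-3(w=2) 0-4(w=4) 4-5(w=2)}
step 4: add edge 2-5 (w=6); MST = {0-3(w=2) 0-4(w=4) 2-5(w=6) 4-5(w=2)}
step 5: add edge 0-1 (w=8); MST = {0-1(w=8) 0-3(w=2) 0-4(w=4) 2-5(w=6) 4-5(w=2)}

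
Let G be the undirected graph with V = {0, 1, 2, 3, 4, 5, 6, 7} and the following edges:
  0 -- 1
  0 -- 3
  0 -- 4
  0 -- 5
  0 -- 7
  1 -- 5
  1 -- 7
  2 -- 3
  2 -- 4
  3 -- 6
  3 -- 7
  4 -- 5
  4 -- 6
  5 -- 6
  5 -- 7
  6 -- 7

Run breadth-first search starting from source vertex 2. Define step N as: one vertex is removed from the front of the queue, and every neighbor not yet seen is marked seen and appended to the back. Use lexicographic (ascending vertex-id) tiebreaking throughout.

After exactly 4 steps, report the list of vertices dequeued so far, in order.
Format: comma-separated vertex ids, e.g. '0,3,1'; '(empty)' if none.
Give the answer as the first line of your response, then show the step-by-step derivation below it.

2,3,4,0

step 1: dequeue 2; queue=[3,4]; order=2
step 2: dequeue 3; queue=[4,0,6,7]; order=2,3
step 3: dequeue 4; queue=[0,6,7,5]; order=2,3,4
step 4: dequeue 0; queue=[6,7,5,1]; order=2,3,4,0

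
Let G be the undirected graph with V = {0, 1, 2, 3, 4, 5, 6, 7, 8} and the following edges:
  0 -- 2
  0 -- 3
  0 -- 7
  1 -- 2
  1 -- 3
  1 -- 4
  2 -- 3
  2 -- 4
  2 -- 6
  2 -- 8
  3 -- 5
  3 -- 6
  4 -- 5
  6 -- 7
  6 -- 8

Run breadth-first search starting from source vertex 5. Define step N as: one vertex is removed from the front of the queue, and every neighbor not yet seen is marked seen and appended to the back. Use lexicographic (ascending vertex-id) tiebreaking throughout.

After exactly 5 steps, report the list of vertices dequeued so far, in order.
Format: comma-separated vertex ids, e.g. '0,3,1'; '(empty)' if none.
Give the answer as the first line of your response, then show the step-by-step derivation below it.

5,3,4,0,1

step 1: dequeue 5; queue=[3,4]; order=5
step 2: dequeue 3; queue=[4,0,1,2,6]; order=5,3
step 3: dequeue 4; queue=[0,1,2,6]; order=5,3,4
step 4: dequeue 0; queue=[1,2,6,7]; order=5,3,4,0
step 5: dequeue 1; queue=[2,6,7]; order=5,3,4,0,1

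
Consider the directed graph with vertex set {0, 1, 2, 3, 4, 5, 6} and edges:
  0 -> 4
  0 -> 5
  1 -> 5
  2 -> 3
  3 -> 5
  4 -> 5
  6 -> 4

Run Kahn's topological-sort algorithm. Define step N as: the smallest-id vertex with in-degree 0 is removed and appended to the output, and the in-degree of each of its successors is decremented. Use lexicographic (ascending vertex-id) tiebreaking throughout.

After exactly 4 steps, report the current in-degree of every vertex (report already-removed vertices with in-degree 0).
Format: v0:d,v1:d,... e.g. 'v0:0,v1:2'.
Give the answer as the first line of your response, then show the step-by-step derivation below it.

v0:0,v1:0,v2:0,v3:0,v4:1,v5:1,v6:0

step 1: output 0; order=[0]; indeg=(0,0,0,1,1,3,0)
step 2: output 1; order=[0,1]; indeg=(0,0,0,1,1,2,0)
step 3: output 2; order=[0,1,2]; indeg=(0,0,0,0,1,2,0)
step 4: output 3; order=[0,1,2,3]; indeg=(0,0,0,0,1,1,0)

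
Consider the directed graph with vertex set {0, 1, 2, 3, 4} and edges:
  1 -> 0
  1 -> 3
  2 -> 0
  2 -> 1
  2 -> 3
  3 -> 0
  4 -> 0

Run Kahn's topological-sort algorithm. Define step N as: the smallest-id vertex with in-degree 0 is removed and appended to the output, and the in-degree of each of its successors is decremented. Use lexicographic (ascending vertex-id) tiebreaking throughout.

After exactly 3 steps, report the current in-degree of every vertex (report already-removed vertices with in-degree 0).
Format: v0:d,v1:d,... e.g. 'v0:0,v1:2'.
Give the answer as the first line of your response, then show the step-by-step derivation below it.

v0:1,v1:0,v2:0,v3:0,v4:0

step 1: output 2; order=[2]; indeg=(3,0,0,1,0)
step 2: output 1; order=[2,1]; indeg=(2,0,0,0,0)
step 3: output 3; order=[2,1,3]; indeg=(1,0,0,0,0)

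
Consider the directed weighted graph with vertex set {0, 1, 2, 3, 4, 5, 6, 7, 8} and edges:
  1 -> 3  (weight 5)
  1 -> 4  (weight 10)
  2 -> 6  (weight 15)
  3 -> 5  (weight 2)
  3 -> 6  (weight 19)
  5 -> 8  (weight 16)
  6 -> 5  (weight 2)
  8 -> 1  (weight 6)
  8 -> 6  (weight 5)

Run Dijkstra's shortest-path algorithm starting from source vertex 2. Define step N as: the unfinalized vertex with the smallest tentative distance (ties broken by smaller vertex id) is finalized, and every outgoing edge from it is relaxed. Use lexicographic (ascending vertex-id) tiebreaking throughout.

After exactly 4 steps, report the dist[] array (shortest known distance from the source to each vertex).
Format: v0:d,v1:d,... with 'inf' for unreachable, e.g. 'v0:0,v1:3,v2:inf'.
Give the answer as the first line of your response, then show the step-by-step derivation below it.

v0:inf,v1:39,v2:0,v3:inf,v4:inf,v5:17,v6:15,v7:inf,v8:33

step 1: dist = v0:inf,v1:inf,v2:0,v3:inf,v4:inf,v5:inf,v6:15,v7:inf,v8:inf
step 2: dist = v0:inf,v1:inf,v2:0,v3:inf,v4:inf,v5:17,v6:15,v7:inf,v8:inf
step 3: dist = v0:inf,v1:inf,v2:0,v3:inf,v4:inf,v5:17,v6:15,v7:inf,v8:33
step 4: dist = v0:inf,v1:39,v2:0,v3:inf,v4:inf,v5:17,v6:15,v7:inf,v8:33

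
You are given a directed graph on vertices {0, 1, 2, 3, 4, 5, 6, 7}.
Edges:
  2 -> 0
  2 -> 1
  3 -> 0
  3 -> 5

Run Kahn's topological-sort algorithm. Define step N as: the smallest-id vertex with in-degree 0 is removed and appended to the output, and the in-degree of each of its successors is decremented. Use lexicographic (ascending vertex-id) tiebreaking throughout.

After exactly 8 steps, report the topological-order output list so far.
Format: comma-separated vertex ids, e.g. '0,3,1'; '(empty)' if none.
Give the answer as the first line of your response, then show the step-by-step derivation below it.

2,1,3,0,4,5,6,7

step 1: output 2; order=[2]; indeg=(1,0,0,0,0,1,0,0)
step 2: output 1; order=[2,1]; indeg=(1,0,0,0,0,1,0,0)
step 3: output 3; order=[2,1,3]; indeg=(0,0,0,0,0,0,0,0)
step 4: output 0; order=[2,1,3,0]; indeg=(0,0,0,0,0,0,0,0)
step 5: output 4; order=[2,1,3,0,4]; indeg=(0,0,0,0,0,0,0,0)
step 6: output 5; order=[2,1,3,0,4,5]; indeg=(0,0,0,0,0,0,0,0)
step 7: output 6; order=[2,1,3,0,4,5,6]; indeg=(0,0,0,0,0,0,0,0)
step 8: output 7; order=[2,1,3,0,4,5,6,7]; indeg=(0,0,0,0,0,0,0,0)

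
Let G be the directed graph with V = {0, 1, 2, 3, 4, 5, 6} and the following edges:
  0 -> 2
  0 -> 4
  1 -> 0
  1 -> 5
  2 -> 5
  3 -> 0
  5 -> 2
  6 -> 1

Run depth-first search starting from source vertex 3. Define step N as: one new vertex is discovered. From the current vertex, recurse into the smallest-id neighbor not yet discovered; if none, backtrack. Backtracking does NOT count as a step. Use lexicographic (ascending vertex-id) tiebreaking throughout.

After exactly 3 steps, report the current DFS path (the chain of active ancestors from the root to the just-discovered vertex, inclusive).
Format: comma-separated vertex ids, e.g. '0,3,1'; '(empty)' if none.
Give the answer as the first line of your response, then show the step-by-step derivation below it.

3,0,2

step 1: discover 3; path=3; order=3
step 2: discover 0; path=3>0; order=3,0
step 3: discover 2; path=3>0>2; order=3,0,2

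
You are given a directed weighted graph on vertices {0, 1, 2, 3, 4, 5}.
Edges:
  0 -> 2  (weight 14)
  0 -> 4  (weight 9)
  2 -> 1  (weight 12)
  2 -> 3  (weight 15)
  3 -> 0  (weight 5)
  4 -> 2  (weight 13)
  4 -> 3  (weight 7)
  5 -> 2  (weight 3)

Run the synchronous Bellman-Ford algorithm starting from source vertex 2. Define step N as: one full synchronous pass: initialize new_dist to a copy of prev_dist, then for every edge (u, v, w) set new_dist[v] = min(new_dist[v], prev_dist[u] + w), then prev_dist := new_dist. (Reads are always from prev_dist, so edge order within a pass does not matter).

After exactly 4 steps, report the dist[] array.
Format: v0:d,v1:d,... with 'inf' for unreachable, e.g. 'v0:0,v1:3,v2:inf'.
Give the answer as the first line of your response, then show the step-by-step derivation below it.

v0:20,v1:12,v2:0,v3:15,v4:29,v5:inf

step 1: dist = v0:inf,v1:12,v2:0,v3:15,v4:inf,v5:inf
step 2: dist = v0:20,v1:12,v2:0,v3:15,v4:inf,v5:inf
step 3: dist = v0:20,v1:12,v2:0,v3:15,v4:29,v5:inf
step 4: dist = v0:20,v1:12,v2:0,v3:15,v4:29,v5:inf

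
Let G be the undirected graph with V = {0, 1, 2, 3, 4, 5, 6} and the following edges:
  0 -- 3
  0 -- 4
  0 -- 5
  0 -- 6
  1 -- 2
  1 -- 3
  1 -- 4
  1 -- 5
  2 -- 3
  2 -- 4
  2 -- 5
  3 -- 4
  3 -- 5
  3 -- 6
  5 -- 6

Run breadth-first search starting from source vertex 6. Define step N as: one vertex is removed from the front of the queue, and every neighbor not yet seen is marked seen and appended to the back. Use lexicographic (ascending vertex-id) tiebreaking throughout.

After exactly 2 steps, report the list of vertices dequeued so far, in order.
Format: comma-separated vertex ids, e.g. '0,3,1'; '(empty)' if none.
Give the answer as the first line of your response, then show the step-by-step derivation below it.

6,0

step 1: dequeue 6; queue=[0,3,5]; order=6
step 2: dequeue 0; queue=[3,5,4]; order=6,0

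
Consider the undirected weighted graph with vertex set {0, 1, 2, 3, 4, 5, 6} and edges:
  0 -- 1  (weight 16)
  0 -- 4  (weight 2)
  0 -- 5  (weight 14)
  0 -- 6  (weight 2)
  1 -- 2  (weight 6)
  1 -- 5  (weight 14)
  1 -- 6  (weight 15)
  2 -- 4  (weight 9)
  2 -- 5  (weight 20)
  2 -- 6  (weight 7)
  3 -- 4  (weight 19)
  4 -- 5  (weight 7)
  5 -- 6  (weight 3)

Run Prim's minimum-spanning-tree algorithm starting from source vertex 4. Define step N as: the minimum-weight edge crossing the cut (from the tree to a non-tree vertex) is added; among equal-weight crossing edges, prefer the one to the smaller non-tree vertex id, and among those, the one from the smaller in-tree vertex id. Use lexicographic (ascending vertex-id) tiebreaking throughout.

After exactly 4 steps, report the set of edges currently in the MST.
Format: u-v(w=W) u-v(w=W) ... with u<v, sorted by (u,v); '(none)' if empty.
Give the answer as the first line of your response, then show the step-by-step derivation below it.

0-4(w=2) 0-6(w=2) 2-6(w=7) 5-6(w=3)

step 1: add edge 0-4 (w=2); MST = {0-4(w=2)}
step 2: add edge 0-6 (w=2); MST = {0-4(w=2) 0-6(w=2)}
step 3: add edge 5-6 (w=3); MST = {0-4(w=2) 0-6(w=2) 5-6(w=3)}
step 4: add edge 2-6 (w=7); MST = {0-4(w=2) 0-6(w=2) 2-6(w=7) 5-6(w=3)}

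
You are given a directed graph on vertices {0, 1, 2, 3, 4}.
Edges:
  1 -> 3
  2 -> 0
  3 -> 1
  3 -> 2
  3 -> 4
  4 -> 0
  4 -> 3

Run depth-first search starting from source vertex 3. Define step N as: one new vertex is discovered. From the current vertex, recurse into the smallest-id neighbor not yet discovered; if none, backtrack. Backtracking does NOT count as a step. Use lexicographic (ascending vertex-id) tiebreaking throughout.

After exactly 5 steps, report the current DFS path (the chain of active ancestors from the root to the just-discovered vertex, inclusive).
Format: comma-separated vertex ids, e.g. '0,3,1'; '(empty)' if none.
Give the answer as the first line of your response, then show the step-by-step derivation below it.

3,4

step 1: discover 3; path=3; order=3
step 2: discover 1; path=3>1; order=3,1
step 3: discover 2; path=3>2; order=3,1,2
step 4: discover 0; path=3>2>0; order=3,1,2,0
step 5: discover 4; path=3>4; order=3,1,2,0,4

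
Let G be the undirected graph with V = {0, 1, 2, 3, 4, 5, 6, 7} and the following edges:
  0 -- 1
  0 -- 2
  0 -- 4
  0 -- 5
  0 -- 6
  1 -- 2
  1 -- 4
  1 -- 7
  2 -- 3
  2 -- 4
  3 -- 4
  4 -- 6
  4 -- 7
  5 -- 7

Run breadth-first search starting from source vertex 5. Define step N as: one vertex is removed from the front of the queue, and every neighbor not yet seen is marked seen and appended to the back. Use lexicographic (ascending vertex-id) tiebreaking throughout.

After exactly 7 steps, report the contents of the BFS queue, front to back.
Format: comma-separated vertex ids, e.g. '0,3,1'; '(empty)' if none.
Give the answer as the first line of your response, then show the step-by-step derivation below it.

3

step 1: dequeue 5; queue=[0,7]; order=5
step 2: dequeue 0; queue=[7,1,2,4,6]; order=5,0
step 3: dequeue 7; queue=[1,2,4,6]; order=5,0,7
step 4: dequeue 1; queue=[2,4,6]; order=5,0,7,1
step 5: dequeue 2; queue=[4,6,3]; order=5,0,7,1,2
step 6: dequeue 4; queue=[6,3]; order=5,0,7,1,2,4
step 7: dequeue 6; queue=[3]; order=5,0,7,1,2,4,6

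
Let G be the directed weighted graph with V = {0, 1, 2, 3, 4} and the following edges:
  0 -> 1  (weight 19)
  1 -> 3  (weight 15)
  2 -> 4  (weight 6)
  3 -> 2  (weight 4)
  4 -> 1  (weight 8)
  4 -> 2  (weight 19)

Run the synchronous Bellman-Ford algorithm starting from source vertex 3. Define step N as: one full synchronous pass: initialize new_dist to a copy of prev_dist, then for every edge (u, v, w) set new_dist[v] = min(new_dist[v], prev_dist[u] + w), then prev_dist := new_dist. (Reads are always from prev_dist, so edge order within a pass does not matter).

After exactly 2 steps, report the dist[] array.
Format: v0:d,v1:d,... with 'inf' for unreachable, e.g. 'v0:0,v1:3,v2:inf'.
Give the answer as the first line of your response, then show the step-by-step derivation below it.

v0:inf,v1:inf,v2:4,v3:0,v4:10

step 1: dist = v0:inf,v1:inf,v2:4,v3:0,v4:inf
step 2: dist = v0:inf,v1:inf,v2:4,v3:0,v4:10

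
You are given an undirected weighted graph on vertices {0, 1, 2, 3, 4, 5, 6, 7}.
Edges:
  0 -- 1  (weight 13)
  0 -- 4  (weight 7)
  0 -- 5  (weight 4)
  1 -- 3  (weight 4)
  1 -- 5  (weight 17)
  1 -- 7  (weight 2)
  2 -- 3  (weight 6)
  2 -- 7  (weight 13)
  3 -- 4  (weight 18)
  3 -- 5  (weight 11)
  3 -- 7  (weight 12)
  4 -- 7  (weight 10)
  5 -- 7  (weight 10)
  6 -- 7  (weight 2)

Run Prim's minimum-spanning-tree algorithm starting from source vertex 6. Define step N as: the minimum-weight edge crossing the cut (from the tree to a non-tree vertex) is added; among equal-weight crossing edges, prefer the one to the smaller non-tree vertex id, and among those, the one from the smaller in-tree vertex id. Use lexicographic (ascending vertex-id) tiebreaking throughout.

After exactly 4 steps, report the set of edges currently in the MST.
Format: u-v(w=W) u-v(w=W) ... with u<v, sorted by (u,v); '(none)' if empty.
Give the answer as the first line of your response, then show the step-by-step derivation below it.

1-3(w=4) 1-7(w=2) 2-3(w=6) 6-7(w=2)

step 1: add edge 6-7 (w=2); MST = {6-7(w=2)}
step 2: add edge 1-7 (w=2); MST = {1-7(w=2) 6-7(w=2)}
step 3: add edge 1-3 (w=4); MST = {1-3(w=4) 1-7(w=2) 6-7(w=2)}
step 4: add edge 2-3 (w=6); MST = {1-3(w=4) 1-7(w=2) 2-3(w=6) 6-7(w=2)}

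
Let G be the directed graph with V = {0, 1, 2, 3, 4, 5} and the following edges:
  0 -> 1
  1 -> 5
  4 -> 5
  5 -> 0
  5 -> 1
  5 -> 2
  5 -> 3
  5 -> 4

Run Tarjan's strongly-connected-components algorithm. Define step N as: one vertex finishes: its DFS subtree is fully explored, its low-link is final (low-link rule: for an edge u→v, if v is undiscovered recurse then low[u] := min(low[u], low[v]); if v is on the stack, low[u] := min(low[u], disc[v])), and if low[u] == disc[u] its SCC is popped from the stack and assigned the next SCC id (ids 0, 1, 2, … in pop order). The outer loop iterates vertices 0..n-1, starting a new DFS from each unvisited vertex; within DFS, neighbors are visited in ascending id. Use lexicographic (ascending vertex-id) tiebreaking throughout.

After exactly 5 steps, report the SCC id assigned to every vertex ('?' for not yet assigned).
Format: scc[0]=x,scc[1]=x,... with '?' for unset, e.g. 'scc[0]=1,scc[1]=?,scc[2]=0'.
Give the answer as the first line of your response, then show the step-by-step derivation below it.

scc[0]=?,scc[1]=?,scc[2]=0,scc[3]=1,scc[4]=?,scc[5]=?

step 1: low=(low[0]=0,low[1]=1,low[2]=3,low[3]=?,low[4]=?,low[5]=0); scc=(scc[0]=?,scc[1]=?,scc[2]=0,scc[3]=?,scc[4]=?,scc[5]=?)
step 2: low=(low[0]=0,low[1]=1,low[2]=3,low[3]=4,low[4]=?,low[5]=0); scc=(scc[0]=?,scc[1]=?,scc[2]=0,scc[3]=1,scc[4]=?,scc[5]=?)
step 3: low=(low[0]=0,low[1]=1,low[2]=3,low[3]=4,low[4]=2,low[5]=0); scc=(scc[0]=?,scc[1]=?,scc[2]=0,scc[3]=1,scc[4]=?,scc[5]=?)
step 4: low=(low[0]=0,low[1]=1,low[2]=3,low[3]=4,low[4]=2,low[5]=0); scc=(scc[0]=?,scc[1]=?,scc[2]=0,scc[3]=1,scc[4]=?,scc[5]=?)
step 5: low=(low[0]=0,low[1]=0,low[2]=3,low[3]=4,low[4]=2,low[5]=0); scc=(scc[0]=?,scc[1]=?,scc[2]=0,scc[3]=1,scc[4]=?,scc[5]=?)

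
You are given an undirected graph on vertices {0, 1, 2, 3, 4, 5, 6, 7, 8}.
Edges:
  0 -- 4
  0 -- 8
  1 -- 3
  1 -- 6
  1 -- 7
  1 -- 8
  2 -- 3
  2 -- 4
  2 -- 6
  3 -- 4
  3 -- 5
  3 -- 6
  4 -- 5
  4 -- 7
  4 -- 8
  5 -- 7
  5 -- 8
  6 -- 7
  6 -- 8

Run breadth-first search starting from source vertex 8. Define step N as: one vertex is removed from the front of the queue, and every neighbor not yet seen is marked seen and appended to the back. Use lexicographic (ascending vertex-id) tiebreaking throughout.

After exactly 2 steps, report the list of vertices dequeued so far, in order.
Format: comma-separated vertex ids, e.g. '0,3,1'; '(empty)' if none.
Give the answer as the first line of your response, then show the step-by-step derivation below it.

8,0

step 1: dequeue 8; queue=[0,1,4,5,6]; order=8
step 2: dequeue 0; queue=[1,4,5,6]; order=8,0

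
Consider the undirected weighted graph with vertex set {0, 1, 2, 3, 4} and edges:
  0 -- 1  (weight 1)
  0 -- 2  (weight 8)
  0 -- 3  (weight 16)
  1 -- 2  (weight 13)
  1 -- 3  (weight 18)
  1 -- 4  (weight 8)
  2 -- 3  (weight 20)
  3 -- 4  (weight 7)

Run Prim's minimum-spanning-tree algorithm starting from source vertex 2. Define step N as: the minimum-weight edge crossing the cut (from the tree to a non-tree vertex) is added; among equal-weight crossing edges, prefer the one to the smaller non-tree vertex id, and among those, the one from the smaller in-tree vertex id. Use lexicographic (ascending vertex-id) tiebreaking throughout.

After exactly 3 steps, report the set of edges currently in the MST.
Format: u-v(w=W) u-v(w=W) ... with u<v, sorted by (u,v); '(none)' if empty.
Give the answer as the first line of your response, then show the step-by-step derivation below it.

0-1(w=1) 0-2(w=8) 1-4(w=8)

step 1: add edge 0-2 (w=8); MST = {0-2(w=8)}
step 2: add edge 0-1 (w=1); MST = {0-1(w=1) 0-2(w=8)}
step 3: add edge 1-4 (w=8); MST = {0-1(w=1) 0-2(w=8) 1-4(w=8)}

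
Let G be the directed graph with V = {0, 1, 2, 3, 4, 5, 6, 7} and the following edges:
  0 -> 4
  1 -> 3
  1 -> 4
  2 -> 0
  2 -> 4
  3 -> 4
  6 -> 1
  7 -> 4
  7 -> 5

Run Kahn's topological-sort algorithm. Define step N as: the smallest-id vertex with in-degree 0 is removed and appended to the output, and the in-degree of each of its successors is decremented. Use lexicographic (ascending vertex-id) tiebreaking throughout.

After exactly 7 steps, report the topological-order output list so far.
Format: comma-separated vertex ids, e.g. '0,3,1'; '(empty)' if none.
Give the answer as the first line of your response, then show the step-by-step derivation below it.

2,0,6,1,3,7,4

step 1: output 2; order=[2]; indeg=(0,1,0,1,4,1,0,0)
step 2: output 0; order=[2,0]; indeg=(0,1,0,1,3,1,0,0)
step 3: output 6; order=[2,0,6]; indeg=(0,0,0,1,3,1,0,0)
step 4: output 1; order=[2,0,6,1]; indeg=(0,0,0,0,2,1,0,0)
step 5: output 3; order=[2,0,6,1,3]; indeg=(0,0,0,0,1,1,0,0)
step 6: output 7; order=[2,0,6,1,3,7]; indeg=(0,0,0,0,0,0,0,0)
step 7: output 4; order=[2,0,6,1,3,7,4]; indeg=(0,0,0,0,0,0,0,0)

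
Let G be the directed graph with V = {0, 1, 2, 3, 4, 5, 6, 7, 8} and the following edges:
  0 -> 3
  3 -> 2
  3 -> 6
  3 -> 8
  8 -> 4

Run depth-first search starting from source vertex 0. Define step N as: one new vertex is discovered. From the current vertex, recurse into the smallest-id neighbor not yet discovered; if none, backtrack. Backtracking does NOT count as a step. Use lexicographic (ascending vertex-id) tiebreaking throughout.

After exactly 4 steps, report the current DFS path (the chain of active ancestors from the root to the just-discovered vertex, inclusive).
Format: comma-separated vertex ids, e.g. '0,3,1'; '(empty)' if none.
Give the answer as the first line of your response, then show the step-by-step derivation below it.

0,3,6

step 1: discover 0; path=0; order=0
step 2: discover 3; path=0>3; order=0,3
step 3: discover 2; path=0>3>2; order=0,3,2
step 4: discover 6; path=0>3>6; order=0,3,2,6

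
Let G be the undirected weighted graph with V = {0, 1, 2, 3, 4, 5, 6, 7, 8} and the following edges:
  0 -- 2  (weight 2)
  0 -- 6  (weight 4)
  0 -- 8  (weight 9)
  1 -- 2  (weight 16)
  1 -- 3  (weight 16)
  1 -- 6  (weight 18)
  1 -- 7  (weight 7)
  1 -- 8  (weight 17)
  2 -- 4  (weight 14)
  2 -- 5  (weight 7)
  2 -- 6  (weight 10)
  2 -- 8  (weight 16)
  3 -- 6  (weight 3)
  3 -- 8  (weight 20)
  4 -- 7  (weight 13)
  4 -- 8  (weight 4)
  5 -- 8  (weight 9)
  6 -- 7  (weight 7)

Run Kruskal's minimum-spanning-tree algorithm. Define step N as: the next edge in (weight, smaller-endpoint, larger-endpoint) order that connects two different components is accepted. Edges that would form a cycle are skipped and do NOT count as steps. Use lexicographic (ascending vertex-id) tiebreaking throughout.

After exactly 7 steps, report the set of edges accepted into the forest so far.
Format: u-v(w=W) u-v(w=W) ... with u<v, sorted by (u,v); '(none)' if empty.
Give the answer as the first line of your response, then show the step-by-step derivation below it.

0-2(w=2) 0-6(w=4) 1-7(w=7) 2-5(w=7) 3-6(w=3) 4-8(w=4) 6-7(w=7)

step 1: add edge 0-2 (w=2); MST = {0-2(w=2)}
step 2: add edge 3-6 (w=3); MST = {0-2(w=2) 3-6(w=3)}
step 3: add edge 0-6 (w=4); MST = {0-2(w=2) 0-6(w=4) 3-6(w=3)}
step 4: add edge 4-8 (w=4); MST = {0-2(w=2) 0-6(w=4) 3-6(w=3) 4-8(w=4)}
step 5: add edge 1-7 (w=7); MST = {0-2(w=2) 0-6(w=4) 1-7(w=7) 3-6(w=3) 4-8(w=4)}
step 6: add edge 2-5 (w=7); MST = {0-2(w=2) 0-6(w=4) 1-7(w=7) 2-5(w=7) 3-6(w=3) 4-8(w=4)}
step 7: add edge 6-7 (w=7); MST = {0-2(w=2) 0-6(w=4) 1-7(w=7) 2-5(w=7) 3-6(w=3) 4-8(w=4) 6-7(w=7)}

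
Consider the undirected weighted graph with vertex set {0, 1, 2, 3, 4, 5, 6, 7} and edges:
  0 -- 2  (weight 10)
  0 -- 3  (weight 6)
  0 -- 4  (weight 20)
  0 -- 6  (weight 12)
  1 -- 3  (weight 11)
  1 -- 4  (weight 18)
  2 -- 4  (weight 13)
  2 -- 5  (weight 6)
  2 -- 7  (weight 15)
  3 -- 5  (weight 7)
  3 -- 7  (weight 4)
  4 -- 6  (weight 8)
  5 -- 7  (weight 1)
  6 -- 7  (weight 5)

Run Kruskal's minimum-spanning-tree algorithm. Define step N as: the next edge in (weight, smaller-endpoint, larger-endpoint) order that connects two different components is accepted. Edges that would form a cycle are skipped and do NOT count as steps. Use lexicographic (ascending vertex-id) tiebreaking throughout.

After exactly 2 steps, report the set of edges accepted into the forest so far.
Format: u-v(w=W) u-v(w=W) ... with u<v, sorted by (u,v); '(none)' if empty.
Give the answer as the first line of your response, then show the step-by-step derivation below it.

3-7(w=4) 5-7(w=1)

step 1: add edge 5-7 (w=1); MST = {5-7(w=1)}
step 2: add edge 3-7 (w=4); MST = {3-7(w=4) 5-7(w=1)}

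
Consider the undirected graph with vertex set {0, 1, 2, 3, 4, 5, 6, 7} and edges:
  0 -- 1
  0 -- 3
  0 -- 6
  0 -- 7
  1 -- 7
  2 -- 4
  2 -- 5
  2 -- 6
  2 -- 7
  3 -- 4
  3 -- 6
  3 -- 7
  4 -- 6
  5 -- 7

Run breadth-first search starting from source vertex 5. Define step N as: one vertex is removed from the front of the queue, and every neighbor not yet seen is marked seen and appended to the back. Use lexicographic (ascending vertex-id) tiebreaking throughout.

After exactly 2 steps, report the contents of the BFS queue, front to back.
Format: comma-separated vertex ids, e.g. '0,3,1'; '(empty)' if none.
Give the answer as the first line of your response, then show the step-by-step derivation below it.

7,4,6

step 1: dequeue 5; queue=[2,7]; order=5
step 2: dequeue 2; queue=[7,4,6]; order=5,2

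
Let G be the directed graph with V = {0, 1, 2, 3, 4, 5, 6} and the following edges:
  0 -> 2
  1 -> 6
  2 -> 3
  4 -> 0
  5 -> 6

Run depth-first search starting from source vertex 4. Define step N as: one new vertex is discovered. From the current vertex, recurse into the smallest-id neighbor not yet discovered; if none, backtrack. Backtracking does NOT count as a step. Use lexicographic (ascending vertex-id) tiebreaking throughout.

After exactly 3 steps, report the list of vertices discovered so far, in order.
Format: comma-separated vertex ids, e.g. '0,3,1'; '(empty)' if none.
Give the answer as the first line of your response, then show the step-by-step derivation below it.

4,0,2

step 1: discover 4; path=4; order=4
step 2: discover 0; path=4>0; order=4,0
step 3: discover 2; path=4>0>2; order=4,0,2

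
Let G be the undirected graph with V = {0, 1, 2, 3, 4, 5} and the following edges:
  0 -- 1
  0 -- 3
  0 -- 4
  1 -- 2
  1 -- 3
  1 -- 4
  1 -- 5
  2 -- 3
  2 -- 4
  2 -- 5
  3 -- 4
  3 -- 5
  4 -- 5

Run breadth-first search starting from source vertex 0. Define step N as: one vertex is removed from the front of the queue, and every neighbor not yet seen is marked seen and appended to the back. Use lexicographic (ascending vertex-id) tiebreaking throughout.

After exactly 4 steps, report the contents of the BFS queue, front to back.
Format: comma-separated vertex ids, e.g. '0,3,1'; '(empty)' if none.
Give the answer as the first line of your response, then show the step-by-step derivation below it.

2,5

step 1: dequeue 0; queue=[1,3,4]; order=0
step 2: dequeue 1; queue=[3,4,2,5]; order=0,1
step 3: dequeue 3; queue=[4,2,5]; order=0,1,3
step 4: dequeue 4; queue=[2,5]; order=0,1,3,4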